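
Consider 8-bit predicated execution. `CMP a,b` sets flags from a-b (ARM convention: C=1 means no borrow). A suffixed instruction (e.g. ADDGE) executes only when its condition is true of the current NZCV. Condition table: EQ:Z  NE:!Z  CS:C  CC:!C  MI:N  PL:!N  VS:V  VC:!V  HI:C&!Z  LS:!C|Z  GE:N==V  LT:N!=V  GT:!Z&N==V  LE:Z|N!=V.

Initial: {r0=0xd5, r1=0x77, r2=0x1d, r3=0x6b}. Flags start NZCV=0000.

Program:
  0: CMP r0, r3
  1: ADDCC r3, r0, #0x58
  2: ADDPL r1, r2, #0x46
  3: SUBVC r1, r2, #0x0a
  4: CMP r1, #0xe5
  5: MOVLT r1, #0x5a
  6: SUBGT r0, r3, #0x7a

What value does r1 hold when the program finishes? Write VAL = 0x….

0: ✓ CMP  NZCV=0011
1: · ADDCC
2: ✓ ADDPL  r1←0x63
3: · SUBVC
4: ✓ CMP  NZCV=0000
5: · MOVLT
6: ✓ SUBGT  r0←0xf1

VAL = 0x63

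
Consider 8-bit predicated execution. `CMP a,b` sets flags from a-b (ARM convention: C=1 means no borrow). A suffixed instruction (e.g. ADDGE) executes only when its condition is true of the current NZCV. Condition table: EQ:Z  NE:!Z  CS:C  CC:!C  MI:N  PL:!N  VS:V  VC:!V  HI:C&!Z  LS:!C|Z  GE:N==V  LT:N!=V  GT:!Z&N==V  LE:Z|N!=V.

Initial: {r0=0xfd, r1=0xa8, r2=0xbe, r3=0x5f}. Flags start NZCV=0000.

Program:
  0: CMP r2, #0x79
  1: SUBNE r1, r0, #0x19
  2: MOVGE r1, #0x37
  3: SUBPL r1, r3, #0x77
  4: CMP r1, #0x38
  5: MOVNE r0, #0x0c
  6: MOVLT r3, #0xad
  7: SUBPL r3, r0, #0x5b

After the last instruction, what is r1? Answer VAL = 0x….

0: ✓ CMP  NZCV=0011
1: ✓ SUBNE  r1←0xe4
2: · MOVGE
3: ✓ SUBPL  r1←0xe8
4: ✓ CMP  NZCV=1010
5: ✓ MOVNE  r0←0x0c
6: ✓ MOVLT  r3←0xad
7: · SUBPL

VAL = 0xe8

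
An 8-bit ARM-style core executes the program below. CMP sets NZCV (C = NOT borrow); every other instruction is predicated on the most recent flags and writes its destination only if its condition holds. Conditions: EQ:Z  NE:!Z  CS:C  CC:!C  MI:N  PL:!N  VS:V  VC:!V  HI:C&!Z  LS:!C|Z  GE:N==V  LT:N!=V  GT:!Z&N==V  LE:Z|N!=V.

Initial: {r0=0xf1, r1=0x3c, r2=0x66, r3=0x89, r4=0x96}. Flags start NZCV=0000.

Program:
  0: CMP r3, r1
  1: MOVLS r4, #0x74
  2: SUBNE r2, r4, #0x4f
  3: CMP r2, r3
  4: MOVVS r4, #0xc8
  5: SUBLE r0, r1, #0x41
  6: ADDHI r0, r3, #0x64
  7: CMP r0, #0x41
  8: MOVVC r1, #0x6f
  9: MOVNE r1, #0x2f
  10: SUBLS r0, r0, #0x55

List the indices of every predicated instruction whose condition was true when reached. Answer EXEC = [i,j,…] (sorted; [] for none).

0: ✓ CMP  NZCV=0011
1: · MOVLS
2: ✓ SUBNE  r2←0x47
3: ✓ CMP  NZCV=1001
4: ✓ MOVVS  r4←0xc8
5: · SUBLE
6: · ADDHI
7: ✓ CMP  NZCV=1010
8: ✓ MOVVC  r1←0x6f
9: ✓ MOVNE  r1←0x2f
10: · SUBLS

EXEC = [2,4,8,9]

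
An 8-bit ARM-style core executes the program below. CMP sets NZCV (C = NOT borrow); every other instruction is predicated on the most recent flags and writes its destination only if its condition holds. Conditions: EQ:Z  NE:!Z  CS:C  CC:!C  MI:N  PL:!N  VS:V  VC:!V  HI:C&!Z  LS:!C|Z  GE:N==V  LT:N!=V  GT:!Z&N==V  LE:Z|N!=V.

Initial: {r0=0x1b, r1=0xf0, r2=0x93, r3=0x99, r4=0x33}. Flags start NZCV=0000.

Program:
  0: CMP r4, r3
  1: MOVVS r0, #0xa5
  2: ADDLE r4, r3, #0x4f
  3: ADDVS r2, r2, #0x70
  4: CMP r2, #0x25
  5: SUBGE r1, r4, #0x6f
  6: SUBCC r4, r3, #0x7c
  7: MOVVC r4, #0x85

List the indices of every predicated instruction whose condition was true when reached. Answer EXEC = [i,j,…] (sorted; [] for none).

EXEC = [1,3,6,7]

[0] flags=1001 → (cmp)
[1] flags=1001 VS?T → r0=0xa5
[2] flags=1001 LE?F → skip
[3] flags=1001 VS?T → r2=0x03
[4] flags=1000 → (cmp)
[5] flags=1000 GE?F → skip
[6] flags=1000 CC?T → r4=0x1d
[7] flags=1000 VC?T → r4=0x85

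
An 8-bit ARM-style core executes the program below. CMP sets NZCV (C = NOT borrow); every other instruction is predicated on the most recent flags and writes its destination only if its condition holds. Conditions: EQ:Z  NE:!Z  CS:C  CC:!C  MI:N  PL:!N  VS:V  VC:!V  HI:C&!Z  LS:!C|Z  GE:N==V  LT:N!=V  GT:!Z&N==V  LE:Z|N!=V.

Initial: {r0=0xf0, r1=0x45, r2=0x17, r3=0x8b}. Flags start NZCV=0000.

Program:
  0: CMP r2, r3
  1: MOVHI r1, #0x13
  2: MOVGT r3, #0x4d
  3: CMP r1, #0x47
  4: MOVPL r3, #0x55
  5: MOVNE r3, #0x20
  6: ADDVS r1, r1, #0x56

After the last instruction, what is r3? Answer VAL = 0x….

VAL = 0x20

[0] flags=1001 → (cmp)
[1] flags=1001 HI?F → skip
[2] flags=1001 GT?T → r3=0x4d
[3] flags=1000 → (cmp)
[4] flags=1000 PL?F → skip
[5] flags=1000 NE?T → r3=0x20
[6] flags=1000 VS?F → skip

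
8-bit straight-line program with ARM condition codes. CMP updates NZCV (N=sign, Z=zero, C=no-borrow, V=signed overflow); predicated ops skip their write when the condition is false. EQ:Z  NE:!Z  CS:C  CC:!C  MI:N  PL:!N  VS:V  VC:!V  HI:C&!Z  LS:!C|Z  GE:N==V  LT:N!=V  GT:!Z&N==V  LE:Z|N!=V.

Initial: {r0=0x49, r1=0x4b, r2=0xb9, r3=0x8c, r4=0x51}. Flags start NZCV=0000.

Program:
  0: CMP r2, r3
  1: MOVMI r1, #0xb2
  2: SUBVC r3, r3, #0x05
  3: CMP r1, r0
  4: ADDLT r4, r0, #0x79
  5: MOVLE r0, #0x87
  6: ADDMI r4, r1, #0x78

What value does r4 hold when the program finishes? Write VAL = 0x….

0: ✓ CMP  NZCV=0010
1: · MOVMI
2: ✓ SUBVC  r3←0x87
3: ✓ CMP  NZCV=0010
4: · ADDLT
5: · MOVLE
6: · ADDMI

VAL = 0x51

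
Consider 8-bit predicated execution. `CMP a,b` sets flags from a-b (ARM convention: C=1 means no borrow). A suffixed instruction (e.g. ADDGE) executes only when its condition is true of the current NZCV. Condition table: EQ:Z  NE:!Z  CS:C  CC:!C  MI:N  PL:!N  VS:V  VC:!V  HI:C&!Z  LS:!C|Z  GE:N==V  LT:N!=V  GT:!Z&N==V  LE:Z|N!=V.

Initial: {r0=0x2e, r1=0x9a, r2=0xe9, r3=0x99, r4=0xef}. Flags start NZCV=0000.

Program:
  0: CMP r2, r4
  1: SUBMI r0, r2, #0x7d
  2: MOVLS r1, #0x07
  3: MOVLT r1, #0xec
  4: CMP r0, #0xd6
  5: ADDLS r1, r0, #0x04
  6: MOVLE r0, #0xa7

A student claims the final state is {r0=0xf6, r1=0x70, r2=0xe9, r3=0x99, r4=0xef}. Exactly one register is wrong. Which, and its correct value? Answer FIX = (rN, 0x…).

FIX = (r0, 0x6c)

0: ✓ CMP  NZCV=1000
1: ✓ SUBMI  r0←0x6c
2: ✓ MOVLS  r1←0x07
3: ✓ MOVLT  r1←0xec
4: ✓ CMP  NZCV=1001
5: ✓ ADDLS  r1←0x70
6: · MOVLE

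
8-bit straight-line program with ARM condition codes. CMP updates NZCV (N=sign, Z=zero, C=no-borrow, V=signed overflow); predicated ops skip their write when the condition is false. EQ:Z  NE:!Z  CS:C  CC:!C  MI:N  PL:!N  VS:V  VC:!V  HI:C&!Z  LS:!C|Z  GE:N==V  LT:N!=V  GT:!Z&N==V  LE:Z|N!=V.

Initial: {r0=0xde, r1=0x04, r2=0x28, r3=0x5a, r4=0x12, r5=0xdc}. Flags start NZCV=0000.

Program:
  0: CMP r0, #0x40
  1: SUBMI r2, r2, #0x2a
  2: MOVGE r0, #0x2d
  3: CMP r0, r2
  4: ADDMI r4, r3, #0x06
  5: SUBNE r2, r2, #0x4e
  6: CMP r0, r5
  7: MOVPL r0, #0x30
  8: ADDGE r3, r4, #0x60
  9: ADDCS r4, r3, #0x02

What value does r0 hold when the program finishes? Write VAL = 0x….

0: ✓ CMP  NZCV=1010
1: ✓ SUBMI  r2←0xfe
2: · MOVGE
3: ✓ CMP  NZCV=1000
4: ✓ ADDMI  r4←0x60
5: ✓ SUBNE  r2←0xb0
6: ✓ CMP  NZCV=0010
7: ✓ MOVPL  r0←0x30
8: ✓ ADDGE  r3←0xc0
9: ✓ ADDCS  r4←0xc2

VAL = 0x30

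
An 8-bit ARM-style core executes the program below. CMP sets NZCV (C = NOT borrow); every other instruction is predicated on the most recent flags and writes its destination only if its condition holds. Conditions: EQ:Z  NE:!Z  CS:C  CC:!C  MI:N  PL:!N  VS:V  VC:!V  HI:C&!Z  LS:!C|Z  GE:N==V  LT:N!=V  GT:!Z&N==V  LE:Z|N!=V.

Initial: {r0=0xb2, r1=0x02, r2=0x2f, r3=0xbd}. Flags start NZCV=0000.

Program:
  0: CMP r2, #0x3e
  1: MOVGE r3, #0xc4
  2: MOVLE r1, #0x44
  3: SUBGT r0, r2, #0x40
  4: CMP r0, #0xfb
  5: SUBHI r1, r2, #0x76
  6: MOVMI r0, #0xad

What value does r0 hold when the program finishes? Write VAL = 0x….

VAL = 0xad

[0] flags=1000 → (cmp)
[1] flags=1000 GE?F → skip
[2] flags=1000 LE?T → r1=0x44
[3] flags=1000 GT?F → skip
[4] flags=1000 → (cmp)
[5] flags=1000 HI?F → skip
[6] flags=1000 MI?T → r0=0xad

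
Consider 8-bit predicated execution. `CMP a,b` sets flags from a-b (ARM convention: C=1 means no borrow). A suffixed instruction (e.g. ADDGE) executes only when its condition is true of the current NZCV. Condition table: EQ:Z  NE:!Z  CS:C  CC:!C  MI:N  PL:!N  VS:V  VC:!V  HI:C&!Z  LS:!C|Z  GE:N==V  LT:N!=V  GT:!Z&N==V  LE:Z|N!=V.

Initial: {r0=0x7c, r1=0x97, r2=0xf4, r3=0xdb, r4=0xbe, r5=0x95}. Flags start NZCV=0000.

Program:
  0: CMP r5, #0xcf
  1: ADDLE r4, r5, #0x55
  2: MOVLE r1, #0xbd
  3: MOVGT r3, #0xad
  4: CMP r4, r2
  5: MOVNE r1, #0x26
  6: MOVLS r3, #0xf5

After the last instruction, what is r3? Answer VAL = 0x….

VAL = 0xf5

0: ✓ CMP  NZCV=1000
1: ✓ ADDLE  r4←0xea
2: ✓ MOVLE  r1←0xbd
3: · MOVGT
4: ✓ CMP  NZCV=1000
5: ✓ MOVNE  r1←0x26
6: ✓ MOVLS  r3←0xf5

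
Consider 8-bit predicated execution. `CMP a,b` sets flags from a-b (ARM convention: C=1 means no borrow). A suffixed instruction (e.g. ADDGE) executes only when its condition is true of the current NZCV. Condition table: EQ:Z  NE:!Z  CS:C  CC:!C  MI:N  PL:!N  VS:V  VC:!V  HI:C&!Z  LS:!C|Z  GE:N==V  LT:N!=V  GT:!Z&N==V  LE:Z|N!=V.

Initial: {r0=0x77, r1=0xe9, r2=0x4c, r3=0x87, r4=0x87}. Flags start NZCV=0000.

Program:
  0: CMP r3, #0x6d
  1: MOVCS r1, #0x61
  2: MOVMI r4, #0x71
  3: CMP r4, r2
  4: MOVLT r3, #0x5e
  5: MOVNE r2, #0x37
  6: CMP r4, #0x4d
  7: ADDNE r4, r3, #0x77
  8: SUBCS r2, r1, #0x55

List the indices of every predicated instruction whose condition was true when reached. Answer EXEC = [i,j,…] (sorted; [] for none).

EXEC = [1,4,5,7,8]

[0] flags=0011 → (cmp)
[1] flags=0011 CS?T → r1=0x61
[2] flags=0011 MI?F → skip
[3] flags=0011 → (cmp)
[4] flags=0011 LT?T → r3=0x5e
[5] flags=0011 NE?T → r2=0x37
[6] flags=0011 → (cmp)
[7] flags=0011 NE?T → r4=0xd5
[8] flags=0011 CS?T → r2=0x0c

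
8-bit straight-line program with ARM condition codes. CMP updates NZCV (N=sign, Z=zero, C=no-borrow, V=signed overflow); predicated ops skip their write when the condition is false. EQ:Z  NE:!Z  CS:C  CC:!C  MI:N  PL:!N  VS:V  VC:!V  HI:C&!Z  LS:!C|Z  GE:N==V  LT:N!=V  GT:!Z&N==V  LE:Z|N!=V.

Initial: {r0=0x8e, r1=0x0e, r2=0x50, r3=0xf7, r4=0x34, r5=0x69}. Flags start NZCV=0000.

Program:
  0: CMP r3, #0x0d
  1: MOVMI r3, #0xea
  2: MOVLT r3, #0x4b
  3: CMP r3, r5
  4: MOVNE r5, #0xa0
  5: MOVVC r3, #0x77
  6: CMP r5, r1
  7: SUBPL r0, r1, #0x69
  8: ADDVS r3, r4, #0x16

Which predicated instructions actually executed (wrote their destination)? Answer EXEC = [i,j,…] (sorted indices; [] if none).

EXEC = [1,2,4,5]

[0] flags=1010 → (cmp)
[1] flags=1010 MI?T → r3=0xea
[2] flags=1010 LT?T → r3=0x4b
[3] flags=1000 → (cmp)
[4] flags=1000 NE?T → r5=0xa0
[5] flags=1000 VC?T → r3=0x77
[6] flags=1010 → (cmp)
[7] flags=1010 PL?F → skip
[8] flags=1010 VS?F → skip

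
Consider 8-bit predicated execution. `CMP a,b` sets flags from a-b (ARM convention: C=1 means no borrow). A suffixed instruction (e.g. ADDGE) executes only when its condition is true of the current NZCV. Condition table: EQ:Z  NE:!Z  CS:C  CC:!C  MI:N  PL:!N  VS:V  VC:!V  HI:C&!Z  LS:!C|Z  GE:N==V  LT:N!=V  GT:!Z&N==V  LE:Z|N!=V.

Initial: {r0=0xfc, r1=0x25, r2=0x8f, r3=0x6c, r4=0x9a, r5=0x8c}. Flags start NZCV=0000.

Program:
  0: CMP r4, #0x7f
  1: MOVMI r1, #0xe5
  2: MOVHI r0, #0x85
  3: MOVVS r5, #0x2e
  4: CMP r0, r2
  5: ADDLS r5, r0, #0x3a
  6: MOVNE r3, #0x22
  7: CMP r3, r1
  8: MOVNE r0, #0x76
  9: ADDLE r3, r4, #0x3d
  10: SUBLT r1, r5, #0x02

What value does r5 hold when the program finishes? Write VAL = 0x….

[0] flags=0011 → (cmp)
[1] flags=0011 MI?F → skip
[2] flags=0011 HI?T → r0=0x85
[3] flags=0011 VS?T → r5=0x2e
[4] flags=1000 → (cmp)
[5] flags=1000 LS?T → r5=0xbf
[6] flags=1000 NE?T → r3=0x22
[7] flags=1000 → (cmp)
[8] flags=1000 NE?T → r0=0x76
[9] flags=1000 LE?T → r3=0xd7
[10] flags=1000 LT?T → r1=0xbd

VAL = 0xbf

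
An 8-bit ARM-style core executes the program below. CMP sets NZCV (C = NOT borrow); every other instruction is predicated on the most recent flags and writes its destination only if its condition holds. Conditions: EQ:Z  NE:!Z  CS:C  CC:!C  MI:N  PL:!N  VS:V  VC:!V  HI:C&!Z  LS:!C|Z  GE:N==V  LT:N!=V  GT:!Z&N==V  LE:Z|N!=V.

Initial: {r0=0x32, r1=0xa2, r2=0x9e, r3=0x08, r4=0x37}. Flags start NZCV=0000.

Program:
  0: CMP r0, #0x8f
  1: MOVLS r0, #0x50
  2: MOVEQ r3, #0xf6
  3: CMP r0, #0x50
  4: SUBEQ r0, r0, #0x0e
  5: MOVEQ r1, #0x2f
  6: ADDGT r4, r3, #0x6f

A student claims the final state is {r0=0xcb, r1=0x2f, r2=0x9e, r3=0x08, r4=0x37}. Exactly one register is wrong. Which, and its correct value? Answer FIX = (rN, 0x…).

FIX = (r0, 0x42)

0: ✓ CMP  NZCV=1001
1: ✓ MOVLS  r0←0x50
2: · MOVEQ
3: ✓ CMP  NZCV=0110
4: ✓ SUBEQ  r0←0x42
5: ✓ MOVEQ  r1←0x2f
6: · ADDGT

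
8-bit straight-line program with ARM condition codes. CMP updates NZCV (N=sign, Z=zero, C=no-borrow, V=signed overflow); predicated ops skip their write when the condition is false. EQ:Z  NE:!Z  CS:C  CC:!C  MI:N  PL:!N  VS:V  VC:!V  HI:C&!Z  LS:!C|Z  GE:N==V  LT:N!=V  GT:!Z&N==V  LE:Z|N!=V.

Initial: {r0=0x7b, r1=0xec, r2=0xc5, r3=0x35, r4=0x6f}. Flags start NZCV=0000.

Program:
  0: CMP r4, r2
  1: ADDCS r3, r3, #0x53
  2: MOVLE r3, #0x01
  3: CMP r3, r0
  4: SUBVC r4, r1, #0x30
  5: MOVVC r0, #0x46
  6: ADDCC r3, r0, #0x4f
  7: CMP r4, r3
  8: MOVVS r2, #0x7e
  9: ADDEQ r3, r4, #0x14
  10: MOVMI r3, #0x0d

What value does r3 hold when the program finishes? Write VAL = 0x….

[0] flags=1001 → (cmp)
[1] flags=1001 CS?F → skip
[2] flags=1001 LE?F → skip
[3] flags=1000 → (cmp)
[4] flags=1000 VC?T → r4=0xbc
[5] flags=1000 VC?T → r0=0x46
[6] flags=1000 CC?T → r3=0x95
[7] flags=0010 → (cmp)
[8] flags=0010 VS?F → skip
[9] flags=0010 EQ?F → skip
[10] flags=0010 MI?F → skip

VAL = 0x95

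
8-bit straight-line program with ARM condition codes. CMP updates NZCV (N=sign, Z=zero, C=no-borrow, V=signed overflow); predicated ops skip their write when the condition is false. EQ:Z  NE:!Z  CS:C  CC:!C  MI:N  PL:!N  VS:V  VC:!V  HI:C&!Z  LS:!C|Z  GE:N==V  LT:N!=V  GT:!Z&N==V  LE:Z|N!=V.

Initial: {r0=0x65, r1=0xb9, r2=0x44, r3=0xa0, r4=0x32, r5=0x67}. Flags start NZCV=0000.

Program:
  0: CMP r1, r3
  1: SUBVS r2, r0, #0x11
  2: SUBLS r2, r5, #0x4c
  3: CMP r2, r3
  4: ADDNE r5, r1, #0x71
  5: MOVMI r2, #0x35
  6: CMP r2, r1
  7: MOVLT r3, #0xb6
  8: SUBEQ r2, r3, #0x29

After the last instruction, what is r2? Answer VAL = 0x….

VAL = 0x35

[0] flags=0010 → (cmp)
[1] flags=0010 VS?F → skip
[2] flags=0010 LS?F → skip
[3] flags=1001 → (cmp)
[4] flags=1001 NE?T → r5=0x2a
[5] flags=1001 MI?T → r2=0x35
[6] flags=0000 → (cmp)
[7] flags=0000 LT?F → skip
[8] flags=0000 EQ?F → skip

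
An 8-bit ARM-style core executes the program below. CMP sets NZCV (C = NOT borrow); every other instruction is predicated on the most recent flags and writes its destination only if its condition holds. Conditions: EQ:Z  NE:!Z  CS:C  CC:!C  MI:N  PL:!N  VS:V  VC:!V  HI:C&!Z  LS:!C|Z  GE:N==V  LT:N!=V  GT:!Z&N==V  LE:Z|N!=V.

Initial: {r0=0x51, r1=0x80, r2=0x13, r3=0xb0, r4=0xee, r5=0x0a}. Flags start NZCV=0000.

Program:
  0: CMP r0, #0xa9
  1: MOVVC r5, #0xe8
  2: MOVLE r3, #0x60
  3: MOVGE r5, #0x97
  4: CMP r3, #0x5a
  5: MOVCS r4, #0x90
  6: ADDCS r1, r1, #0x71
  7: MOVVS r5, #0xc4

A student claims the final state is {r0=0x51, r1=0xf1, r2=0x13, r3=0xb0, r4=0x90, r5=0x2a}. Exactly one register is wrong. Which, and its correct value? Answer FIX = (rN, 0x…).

FIX = (r5, 0xc4)

0: ✓ CMP  NZCV=1001
1: · MOVVC
2: · MOVLE
3: ✓ MOVGE  r5←0x97
4: ✓ CMP  NZCV=0011
5: ✓ MOVCS  r4←0x90
6: ✓ ADDCS  r1←0xf1
7: ✓ MOVVS  r5←0xc4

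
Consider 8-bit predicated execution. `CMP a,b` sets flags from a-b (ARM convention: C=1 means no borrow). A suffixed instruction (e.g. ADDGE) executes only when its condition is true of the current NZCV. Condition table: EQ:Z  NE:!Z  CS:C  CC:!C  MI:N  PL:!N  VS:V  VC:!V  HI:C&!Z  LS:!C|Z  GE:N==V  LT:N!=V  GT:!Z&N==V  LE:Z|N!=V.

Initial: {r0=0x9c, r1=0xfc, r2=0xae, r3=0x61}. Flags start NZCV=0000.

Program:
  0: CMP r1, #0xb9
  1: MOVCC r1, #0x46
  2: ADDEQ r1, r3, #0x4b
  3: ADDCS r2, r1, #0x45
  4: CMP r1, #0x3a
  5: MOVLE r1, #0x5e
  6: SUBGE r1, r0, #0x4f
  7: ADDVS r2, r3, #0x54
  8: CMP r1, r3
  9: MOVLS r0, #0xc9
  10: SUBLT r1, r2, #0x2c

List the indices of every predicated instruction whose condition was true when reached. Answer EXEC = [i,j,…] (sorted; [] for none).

[0] flags=0010 → (cmp)
[1] flags=0010 CC?F → skip
[2] flags=0010 EQ?F → skip
[3] flags=0010 CS?T → r2=0x41
[4] flags=1010 → (cmp)
[5] flags=1010 LE?T → r1=0x5e
[6] flags=1010 GE?F → skip
[7] flags=1010 VS?F → skip
[8] flags=1000 → (cmp)
[9] flags=1000 LS?T → r0=0xc9
[10] flags=1000 LT?T → r1=0x15

EXEC = [3,5,9,10]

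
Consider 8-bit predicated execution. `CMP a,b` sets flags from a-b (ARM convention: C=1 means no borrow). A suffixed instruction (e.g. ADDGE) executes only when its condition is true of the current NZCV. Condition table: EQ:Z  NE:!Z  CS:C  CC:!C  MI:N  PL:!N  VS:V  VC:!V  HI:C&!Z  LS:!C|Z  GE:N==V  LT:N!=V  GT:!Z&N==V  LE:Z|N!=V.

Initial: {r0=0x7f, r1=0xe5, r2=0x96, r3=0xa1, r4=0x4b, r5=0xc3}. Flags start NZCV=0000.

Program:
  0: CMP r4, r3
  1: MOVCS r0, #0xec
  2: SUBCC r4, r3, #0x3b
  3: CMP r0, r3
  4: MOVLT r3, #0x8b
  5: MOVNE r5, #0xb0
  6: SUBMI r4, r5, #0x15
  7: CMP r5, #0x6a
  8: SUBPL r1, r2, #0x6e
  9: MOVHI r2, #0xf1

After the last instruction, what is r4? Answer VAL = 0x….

[0] flags=1001 → (cmp)
[1] flags=1001 CS?F → skip
[2] flags=1001 CC?T → r4=0x66
[3] flags=1001 → (cmp)
[4] flags=1001 LT?F → skip
[5] flags=1001 NE?T → r5=0xb0
[6] flags=1001 MI?T → r4=0x9b
[7] flags=0011 → (cmp)
[8] flags=0011 PL?T → r1=0x28
[9] flags=0011 HI?T → r2=0xf1

VAL = 0x9b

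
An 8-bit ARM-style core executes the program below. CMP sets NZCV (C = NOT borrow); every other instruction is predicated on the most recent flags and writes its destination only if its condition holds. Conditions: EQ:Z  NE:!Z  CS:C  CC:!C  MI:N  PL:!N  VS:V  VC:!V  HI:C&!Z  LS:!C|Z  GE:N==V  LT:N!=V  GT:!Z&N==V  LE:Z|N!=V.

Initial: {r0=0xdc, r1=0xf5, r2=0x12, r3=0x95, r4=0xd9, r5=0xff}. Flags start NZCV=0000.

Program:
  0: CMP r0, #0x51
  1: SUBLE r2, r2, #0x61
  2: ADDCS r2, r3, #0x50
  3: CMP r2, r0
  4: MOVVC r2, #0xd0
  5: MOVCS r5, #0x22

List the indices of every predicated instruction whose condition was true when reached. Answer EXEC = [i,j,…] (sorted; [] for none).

EXEC = [1,2,4,5]

0: ✓ CMP  NZCV=1010
1: ✓ SUBLE  r2←0xb1
2: ✓ ADDCS  r2←0xe5
3: ✓ CMP  NZCV=0010
4: ✓ MOVVC  r2←0xd0
5: ✓ MOVCS  r5←0x22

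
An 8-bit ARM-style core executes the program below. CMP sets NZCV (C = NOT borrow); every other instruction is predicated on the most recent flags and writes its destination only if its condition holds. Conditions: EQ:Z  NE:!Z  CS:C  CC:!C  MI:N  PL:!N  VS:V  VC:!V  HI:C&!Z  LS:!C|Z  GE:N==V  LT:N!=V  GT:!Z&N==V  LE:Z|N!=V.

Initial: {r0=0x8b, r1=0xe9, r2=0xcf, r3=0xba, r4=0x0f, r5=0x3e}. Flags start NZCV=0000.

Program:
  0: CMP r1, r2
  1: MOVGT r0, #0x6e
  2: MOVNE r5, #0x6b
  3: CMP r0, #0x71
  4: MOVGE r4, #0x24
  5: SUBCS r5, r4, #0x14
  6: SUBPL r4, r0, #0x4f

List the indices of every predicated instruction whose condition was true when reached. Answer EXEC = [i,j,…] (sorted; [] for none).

EXEC = [1,2]

[0] flags=0010 → (cmp)
[1] flags=0010 GT?T → r0=0x6e
[2] flags=0010 NE?T → r5=0x6b
[3] flags=1000 → (cmp)
[4] flags=1000 GE?F → skip
[5] flags=1000 CS?F → skip
[6] flags=1000 PL?F → skip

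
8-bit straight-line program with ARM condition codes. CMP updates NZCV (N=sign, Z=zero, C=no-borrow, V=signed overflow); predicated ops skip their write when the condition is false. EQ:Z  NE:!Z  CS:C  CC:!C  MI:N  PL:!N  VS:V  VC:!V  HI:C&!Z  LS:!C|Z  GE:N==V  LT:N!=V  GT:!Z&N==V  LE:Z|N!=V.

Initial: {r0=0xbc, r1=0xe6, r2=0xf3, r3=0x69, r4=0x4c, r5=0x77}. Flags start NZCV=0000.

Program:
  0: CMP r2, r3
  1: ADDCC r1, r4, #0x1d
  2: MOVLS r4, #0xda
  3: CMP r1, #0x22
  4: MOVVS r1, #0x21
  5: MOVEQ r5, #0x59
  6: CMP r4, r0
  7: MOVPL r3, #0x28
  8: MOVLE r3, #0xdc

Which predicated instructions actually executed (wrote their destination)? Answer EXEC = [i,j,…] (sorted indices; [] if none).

EXEC = []

[0] flags=1010 → (cmp)
[1] flags=1010 CC?F → skip
[2] flags=1010 LS?F → skip
[3] flags=1010 → (cmp)
[4] flags=1010 VS?F → skip
[5] flags=1010 EQ?F → skip
[6] flags=1001 → (cmp)
[7] flags=1001 PL?F → skip
[8] flags=1001 LE?F → skip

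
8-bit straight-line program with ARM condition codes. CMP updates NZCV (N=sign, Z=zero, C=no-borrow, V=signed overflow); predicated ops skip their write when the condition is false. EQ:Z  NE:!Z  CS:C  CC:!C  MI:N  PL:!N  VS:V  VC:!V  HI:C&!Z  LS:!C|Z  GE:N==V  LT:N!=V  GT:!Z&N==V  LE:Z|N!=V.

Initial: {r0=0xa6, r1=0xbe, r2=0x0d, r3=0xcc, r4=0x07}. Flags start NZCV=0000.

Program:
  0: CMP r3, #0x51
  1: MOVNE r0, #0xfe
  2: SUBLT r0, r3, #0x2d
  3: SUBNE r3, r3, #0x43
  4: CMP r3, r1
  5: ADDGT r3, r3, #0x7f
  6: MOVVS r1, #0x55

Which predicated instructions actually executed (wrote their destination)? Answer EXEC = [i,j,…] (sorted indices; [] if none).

0: ✓ CMP  NZCV=0011
1: ✓ MOVNE  r0←0xfe
2: ✓ SUBLT  r0←0x9f
3: ✓ SUBNE  r3←0x89
4: ✓ CMP  NZCV=1000
5: · ADDGT
6: · MOVVS

EXEC = [1,2,3]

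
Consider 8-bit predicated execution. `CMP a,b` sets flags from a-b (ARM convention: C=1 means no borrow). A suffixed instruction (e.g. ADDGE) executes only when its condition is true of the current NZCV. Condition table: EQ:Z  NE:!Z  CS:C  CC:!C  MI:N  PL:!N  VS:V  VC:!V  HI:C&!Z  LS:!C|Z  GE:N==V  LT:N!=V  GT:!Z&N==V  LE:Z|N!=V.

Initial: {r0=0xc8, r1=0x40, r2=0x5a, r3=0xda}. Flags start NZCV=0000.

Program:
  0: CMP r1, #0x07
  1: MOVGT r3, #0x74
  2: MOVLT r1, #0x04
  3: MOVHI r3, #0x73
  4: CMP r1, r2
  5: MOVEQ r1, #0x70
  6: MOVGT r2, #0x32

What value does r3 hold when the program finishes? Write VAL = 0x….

VAL = 0x73

[0] flags=0010 → (cmp)
[1] flags=0010 GT?T → r3=0x74
[2] flags=0010 LT?F → skip
[3] flags=0010 HI?T → r3=0x73
[4] flags=1000 → (cmp)
[5] flags=1000 EQ?F → skip
[6] flags=1000 GT?F → skip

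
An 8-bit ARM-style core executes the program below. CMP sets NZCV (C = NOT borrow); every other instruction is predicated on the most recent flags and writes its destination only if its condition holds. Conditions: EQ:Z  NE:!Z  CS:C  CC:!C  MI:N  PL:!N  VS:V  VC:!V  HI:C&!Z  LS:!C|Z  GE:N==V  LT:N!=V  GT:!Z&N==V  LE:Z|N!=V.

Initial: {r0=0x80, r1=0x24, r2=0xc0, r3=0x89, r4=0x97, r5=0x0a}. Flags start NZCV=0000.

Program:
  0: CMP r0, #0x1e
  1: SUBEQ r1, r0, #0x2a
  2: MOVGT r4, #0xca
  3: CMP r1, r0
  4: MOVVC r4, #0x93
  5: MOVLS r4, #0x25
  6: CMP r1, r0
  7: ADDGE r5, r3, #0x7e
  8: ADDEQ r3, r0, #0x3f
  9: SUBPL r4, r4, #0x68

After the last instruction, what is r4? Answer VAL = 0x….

0: ✓ CMP  NZCV=0011
1: · SUBEQ
2: · MOVGT
3: ✓ CMP  NZCV=1001
4: · MOVVC
5: ✓ MOVLS  r4←0x25
6: ✓ CMP  NZCV=1001
7: ✓ ADDGE  r5←0x07
8: · ADDEQ
9: · SUBPL

VAL = 0x25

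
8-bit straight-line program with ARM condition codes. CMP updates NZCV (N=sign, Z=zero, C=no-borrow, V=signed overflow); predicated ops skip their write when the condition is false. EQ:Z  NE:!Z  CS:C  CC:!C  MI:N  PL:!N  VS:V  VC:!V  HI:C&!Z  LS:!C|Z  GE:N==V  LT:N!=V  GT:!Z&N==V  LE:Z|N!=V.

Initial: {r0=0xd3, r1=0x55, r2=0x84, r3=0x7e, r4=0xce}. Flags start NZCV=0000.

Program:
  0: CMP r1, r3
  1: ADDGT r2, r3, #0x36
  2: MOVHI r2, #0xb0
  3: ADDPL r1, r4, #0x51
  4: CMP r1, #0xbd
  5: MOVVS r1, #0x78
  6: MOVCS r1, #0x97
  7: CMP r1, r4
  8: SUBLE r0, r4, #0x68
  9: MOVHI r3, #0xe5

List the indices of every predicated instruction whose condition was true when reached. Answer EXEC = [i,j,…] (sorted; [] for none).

[0] flags=1000 → (cmp)
[1] flags=1000 GT?F → skip
[2] flags=1000 HI?F → skip
[3] flags=1000 PL?F → skip
[4] flags=1001 → (cmp)
[5] flags=1001 VS?T → r1=0x78
[6] flags=1001 CS?F → skip
[7] flags=1001 → (cmp)
[8] flags=1001 LE?F → skip
[9] flags=1001 HI?F → skip

EXEC = [5]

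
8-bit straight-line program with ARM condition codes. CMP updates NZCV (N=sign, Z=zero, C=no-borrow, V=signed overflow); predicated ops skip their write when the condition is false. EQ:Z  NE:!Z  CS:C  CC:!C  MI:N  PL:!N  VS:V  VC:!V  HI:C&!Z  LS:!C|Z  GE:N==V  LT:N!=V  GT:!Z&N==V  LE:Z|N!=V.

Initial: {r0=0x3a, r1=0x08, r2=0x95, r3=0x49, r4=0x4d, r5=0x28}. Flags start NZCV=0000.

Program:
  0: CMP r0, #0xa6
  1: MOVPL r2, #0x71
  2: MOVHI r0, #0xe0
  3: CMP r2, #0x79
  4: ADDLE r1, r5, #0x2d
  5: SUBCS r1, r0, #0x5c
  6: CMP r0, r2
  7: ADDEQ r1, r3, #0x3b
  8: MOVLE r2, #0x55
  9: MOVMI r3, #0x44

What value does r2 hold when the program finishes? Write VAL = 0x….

VAL = 0x95

[0] flags=1001 → (cmp)
[1] flags=1001 PL?F → skip
[2] flags=1001 HI?F → skip
[3] flags=0011 → (cmp)
[4] flags=0011 LE?T → r1=0x55
[5] flags=0011 CS?T → r1=0xde
[6] flags=1001 → (cmp)
[7] flags=1001 EQ?F → skip
[8] flags=1001 LE?F → skip
[9] flags=1001 MI?T → r3=0x44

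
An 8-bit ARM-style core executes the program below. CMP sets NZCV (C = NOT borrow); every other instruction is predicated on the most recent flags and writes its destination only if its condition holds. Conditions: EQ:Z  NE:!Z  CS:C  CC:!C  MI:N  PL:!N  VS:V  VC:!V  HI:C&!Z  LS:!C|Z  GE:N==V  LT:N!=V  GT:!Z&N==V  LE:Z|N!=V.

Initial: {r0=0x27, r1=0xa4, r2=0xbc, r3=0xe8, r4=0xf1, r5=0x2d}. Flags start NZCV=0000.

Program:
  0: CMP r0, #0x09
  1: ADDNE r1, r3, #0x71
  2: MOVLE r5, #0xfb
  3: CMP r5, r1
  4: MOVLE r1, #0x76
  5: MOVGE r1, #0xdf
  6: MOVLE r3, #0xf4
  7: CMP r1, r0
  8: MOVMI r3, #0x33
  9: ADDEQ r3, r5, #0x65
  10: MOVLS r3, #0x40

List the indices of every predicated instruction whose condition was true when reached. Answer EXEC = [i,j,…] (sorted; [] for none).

[0] flags=0010 → (cmp)
[1] flags=0010 NE?T → r1=0x59
[2] flags=0010 LE?F → skip
[3] flags=1000 → (cmp)
[4] flags=1000 LE?T → r1=0x76
[5] flags=1000 GE?F → skip
[6] flags=1000 LE?T → r3=0xf4
[7] flags=0010 → (cmp)
[8] flags=0010 MI?F → skip
[9] flags=0010 EQ?F → skip
[10] flags=0010 LS?F → skip

EXEC = [1,4,6]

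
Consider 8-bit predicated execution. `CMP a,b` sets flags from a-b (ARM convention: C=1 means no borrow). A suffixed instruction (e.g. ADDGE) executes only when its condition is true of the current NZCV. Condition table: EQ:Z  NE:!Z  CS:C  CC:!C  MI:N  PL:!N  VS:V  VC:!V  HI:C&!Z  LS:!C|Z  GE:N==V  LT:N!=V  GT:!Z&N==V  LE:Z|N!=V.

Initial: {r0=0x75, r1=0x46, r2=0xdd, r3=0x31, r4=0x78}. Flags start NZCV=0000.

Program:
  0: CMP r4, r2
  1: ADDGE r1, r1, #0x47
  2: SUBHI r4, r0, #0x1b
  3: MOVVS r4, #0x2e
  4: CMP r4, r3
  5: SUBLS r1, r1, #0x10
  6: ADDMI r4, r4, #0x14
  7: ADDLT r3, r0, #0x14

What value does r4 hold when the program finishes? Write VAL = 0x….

VAL = 0x42

[0] flags=1001 → (cmp)
[1] flags=1001 GE?T → r1=0x8d
[2] flags=1001 HI?F → skip
[3] flags=1001 VS?T → r4=0x2e
[4] flags=1000 → (cmp)
[5] flags=1000 LS?T → r1=0x7d
[6] flags=1000 MI?T → r4=0x42
[7] flags=1000 LT?T → r3=0x89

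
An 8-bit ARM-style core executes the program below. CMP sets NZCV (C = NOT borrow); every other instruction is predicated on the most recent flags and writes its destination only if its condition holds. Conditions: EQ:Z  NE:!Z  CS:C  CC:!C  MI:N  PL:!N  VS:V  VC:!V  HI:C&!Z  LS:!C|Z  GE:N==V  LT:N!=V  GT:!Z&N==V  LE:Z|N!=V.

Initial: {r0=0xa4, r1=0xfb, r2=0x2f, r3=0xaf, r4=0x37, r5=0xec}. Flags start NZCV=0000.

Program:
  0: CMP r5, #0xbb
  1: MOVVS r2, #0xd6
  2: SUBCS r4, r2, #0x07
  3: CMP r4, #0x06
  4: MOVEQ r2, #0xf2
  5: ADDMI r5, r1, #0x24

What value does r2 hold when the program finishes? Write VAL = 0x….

[0] flags=0010 → (cmp)
[1] flags=0010 VS?F → skip
[2] flags=0010 CS?T → r4=0x28
[3] flags=0010 → (cmp)
[4] flags=0010 EQ?F → skip
[5] flags=0010 MI?F → skip

VAL = 0x2f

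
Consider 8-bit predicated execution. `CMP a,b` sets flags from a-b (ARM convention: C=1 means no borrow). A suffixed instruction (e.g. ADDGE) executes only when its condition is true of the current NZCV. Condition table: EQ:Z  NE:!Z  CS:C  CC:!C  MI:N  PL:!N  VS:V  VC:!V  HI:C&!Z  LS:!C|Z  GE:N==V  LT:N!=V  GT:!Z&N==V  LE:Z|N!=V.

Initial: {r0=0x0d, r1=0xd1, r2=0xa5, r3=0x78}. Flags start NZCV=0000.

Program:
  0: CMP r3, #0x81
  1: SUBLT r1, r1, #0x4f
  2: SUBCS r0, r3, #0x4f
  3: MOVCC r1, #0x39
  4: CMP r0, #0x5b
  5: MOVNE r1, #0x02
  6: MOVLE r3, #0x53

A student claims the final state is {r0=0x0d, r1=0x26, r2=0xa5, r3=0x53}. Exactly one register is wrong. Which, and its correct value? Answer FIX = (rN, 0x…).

FIX = (r1, 0x02)

[0] flags=1001 → (cmp)
[1] flags=1001 LT?F → skip
[2] flags=1001 CS?F → skip
[3] flags=1001 CC?T → r1=0x39
[4] flags=1000 → (cmp)
[5] flags=1000 NE?T → r1=0x02
[6] flags=1000 LE?T → r3=0x53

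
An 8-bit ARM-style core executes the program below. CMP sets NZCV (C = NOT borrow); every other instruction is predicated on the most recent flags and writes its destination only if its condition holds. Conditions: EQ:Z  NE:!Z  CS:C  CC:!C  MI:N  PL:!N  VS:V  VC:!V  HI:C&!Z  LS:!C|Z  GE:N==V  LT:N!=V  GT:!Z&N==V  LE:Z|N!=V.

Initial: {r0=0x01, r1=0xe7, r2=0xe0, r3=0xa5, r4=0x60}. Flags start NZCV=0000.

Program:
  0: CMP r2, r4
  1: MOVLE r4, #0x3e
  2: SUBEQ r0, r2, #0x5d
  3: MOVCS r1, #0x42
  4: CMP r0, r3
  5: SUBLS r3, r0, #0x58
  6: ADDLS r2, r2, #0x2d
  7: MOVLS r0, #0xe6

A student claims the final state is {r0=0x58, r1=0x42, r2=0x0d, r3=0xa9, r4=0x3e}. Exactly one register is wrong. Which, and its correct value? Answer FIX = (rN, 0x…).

0: ✓ CMP  NZCV=1010
1: ✓ MOVLE  r4←0x3e
2: · SUBEQ
3: ✓ MOVCS  r1←0x42
4: ✓ CMP  NZCV=0000
5: ✓ SUBLS  r3←0xa9
6: ✓ ADDLS  r2←0x0d
7: ✓ MOVLS  r0←0xe6

FIX = (r0, 0xe6)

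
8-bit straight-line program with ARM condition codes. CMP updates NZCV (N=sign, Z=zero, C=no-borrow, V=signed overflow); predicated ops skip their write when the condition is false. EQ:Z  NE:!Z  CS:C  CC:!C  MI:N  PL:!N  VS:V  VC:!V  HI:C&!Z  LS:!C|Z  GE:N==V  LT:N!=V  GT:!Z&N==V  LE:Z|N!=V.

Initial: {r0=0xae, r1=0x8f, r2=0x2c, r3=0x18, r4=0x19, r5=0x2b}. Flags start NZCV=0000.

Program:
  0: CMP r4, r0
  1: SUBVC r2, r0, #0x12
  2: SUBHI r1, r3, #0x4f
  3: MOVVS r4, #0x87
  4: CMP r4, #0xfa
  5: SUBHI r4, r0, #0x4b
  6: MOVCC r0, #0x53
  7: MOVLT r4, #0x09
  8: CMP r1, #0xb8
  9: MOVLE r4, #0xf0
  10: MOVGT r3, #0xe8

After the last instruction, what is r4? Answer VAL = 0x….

0: ✓ CMP  NZCV=0000
1: ✓ SUBVC  r2←0x9c
2: · SUBHI
3: · MOVVS
4: ✓ CMP  NZCV=0000
5: · SUBHI
6: ✓ MOVCC  r0←0x53
7: · MOVLT
8: ✓ CMP  NZCV=1000
9: ✓ MOVLE  r4←0xf0
10: · MOVGT

VAL = 0xf0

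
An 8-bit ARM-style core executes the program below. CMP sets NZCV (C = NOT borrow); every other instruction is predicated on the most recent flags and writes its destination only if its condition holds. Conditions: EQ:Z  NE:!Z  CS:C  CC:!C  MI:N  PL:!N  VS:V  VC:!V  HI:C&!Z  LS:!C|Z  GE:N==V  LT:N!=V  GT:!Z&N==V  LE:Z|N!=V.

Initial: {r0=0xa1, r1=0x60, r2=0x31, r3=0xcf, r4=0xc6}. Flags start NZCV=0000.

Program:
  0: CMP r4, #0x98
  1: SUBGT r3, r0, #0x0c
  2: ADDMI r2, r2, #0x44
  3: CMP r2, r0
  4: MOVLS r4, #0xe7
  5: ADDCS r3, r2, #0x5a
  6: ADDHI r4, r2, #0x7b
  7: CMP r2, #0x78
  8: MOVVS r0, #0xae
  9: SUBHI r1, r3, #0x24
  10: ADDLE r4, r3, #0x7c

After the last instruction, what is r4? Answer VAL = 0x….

[0] flags=0010 → (cmp)
[1] flags=0010 GT?T → r3=0x95
[2] flags=0010 MI?F → skip
[3] flags=1001 → (cmp)
[4] flags=1001 LS?T → r4=0xe7
[5] flags=1001 CS?F → skip
[6] flags=1001 HI?F → skip
[7] flags=1000 → (cmp)
[8] flags=1000 VS?F → skip
[9] flags=1000 HI?F → skip
[10] flags=1000 LE?T → r4=0x11

VAL = 0x11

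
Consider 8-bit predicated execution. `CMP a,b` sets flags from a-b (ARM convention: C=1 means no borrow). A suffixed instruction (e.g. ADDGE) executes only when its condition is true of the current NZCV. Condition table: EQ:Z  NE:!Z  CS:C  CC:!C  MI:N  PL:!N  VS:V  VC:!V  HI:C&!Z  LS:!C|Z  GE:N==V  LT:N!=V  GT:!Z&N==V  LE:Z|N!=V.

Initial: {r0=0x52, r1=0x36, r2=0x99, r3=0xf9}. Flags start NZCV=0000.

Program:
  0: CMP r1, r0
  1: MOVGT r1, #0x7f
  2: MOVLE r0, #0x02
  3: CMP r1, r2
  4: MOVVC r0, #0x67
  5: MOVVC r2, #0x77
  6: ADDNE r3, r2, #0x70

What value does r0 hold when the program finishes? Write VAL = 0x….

[0] flags=1000 → (cmp)
[1] flags=1000 GT?F → skip
[2] flags=1000 LE?T → r0=0x02
[3] flags=1001 → (cmp)
[4] flags=1001 VC?F → skip
[5] flags=1001 VC?F → skip
[6] flags=1001 NE?T → r3=0x09

VAL = 0x02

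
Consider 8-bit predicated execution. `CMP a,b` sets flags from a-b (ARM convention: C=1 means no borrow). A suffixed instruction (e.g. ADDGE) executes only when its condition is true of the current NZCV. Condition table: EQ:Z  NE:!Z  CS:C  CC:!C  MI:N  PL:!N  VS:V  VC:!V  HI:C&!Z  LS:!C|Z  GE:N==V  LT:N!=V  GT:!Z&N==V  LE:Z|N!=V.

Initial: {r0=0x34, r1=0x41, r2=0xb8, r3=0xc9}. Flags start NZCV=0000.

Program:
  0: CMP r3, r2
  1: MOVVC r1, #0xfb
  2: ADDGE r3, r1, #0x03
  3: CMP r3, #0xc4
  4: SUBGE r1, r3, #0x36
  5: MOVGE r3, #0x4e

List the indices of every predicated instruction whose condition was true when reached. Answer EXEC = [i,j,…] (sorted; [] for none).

[0] flags=0010 → (cmp)
[1] flags=0010 VC?T → r1=0xfb
[2] flags=0010 GE?T → r3=0xfe
[3] flags=0010 → (cmp)
[4] flags=0010 GE?T → r1=0xc8
[5] flags=0010 GE?T → r3=0x4e

EXEC = [1,2,4,5]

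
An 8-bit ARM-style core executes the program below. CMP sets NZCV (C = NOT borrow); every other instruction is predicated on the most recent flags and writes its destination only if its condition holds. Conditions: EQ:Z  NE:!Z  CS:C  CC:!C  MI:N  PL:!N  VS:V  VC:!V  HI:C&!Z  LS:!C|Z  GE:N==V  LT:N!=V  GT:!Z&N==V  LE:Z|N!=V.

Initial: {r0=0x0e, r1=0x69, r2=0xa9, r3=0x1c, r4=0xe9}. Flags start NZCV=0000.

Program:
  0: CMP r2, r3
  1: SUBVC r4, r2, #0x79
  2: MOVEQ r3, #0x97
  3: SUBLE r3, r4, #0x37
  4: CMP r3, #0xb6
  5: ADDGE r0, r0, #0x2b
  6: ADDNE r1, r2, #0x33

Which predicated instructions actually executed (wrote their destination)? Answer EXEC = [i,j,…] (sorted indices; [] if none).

EXEC = [1,3,5,6]

[0] flags=1010 → (cmp)
[1] flags=1010 VC?T → r4=0x30
[2] flags=1010 EQ?F → skip
[3] flags=1010 LE?T → r3=0xf9
[4] flags=0010 → (cmp)
[5] flags=0010 GE?T → r0=0x39
[6] flags=0010 NE?T → r1=0xdc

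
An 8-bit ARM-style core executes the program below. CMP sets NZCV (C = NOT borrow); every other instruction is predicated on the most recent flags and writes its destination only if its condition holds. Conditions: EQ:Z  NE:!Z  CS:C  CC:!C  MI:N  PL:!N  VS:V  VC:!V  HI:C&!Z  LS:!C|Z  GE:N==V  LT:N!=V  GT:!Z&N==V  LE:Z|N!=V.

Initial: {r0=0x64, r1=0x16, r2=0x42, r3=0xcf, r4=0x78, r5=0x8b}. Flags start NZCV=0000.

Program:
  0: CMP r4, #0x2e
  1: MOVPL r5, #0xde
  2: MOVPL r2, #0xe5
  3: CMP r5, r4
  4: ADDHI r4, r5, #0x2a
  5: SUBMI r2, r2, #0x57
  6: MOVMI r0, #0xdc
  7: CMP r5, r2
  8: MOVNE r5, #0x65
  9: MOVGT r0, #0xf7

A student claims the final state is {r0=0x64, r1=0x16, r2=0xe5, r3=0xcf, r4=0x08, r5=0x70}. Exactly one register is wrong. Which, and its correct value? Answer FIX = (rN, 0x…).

[0] flags=0010 → (cmp)
[1] flags=0010 PL?T → r5=0xde
[2] flags=0010 PL?T → r2=0xe5
[3] flags=0011 → (cmp)
[4] flags=0011 HI?T → r4=0x08
[5] flags=0011 MI?F → skip
[6] flags=0011 MI?F → skip
[7] flags=1000 → (cmp)
[8] flags=1000 NE?T → r5=0x65
[9] flags=1000 GT?F → skip

FIX = (r5, 0x65)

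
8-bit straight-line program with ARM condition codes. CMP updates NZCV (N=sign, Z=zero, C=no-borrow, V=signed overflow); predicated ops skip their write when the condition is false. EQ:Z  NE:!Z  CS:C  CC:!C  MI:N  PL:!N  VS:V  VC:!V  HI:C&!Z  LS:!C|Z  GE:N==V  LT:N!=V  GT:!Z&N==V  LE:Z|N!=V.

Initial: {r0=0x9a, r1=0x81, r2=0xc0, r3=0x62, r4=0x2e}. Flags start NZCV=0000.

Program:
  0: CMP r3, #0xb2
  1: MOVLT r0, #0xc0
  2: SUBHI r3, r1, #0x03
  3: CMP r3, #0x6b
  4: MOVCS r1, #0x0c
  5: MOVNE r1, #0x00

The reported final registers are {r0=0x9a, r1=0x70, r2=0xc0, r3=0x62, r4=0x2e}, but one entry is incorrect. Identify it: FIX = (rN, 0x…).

[0] flags=1001 → (cmp)
[1] flags=1001 LT?F → skip
[2] flags=1001 HI?F → skip
[3] flags=1000 → (cmp)
[4] flags=1000 CS?F → skip
[5] flags=1000 NE?T → r1=0x00

FIX = (r1, 0x00)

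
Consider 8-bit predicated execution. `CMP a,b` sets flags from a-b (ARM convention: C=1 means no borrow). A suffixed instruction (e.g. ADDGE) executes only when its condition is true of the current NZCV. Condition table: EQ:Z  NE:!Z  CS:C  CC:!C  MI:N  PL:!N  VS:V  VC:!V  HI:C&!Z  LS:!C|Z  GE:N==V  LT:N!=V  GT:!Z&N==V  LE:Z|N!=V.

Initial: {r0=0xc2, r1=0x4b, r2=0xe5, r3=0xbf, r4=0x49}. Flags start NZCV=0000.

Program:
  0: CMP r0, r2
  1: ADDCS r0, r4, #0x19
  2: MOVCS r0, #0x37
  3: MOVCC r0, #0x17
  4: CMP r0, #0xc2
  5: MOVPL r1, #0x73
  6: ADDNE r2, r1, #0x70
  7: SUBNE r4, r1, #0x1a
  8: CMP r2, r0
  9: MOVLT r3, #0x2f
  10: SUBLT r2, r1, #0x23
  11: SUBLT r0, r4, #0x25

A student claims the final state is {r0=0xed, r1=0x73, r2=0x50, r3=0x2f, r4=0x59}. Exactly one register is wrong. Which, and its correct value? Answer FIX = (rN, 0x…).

FIX = (r0, 0x34)

0: ✓ CMP  NZCV=1000
1: · ADDCS
2: · MOVCS
3: ✓ MOVCC  r0←0x17
4: ✓ CMP  NZCV=0000
5: ✓ MOVPL  r1←0x73
6: ✓ ADDNE  r2←0xe3
7: ✓ SUBNE  r4←0x59
8: ✓ CMP  NZCV=1010
9: ✓ MOVLT  r3←0x2f
10: ✓ SUBLT  r2←0x50
11: ✓ SUBLT  r0←0x34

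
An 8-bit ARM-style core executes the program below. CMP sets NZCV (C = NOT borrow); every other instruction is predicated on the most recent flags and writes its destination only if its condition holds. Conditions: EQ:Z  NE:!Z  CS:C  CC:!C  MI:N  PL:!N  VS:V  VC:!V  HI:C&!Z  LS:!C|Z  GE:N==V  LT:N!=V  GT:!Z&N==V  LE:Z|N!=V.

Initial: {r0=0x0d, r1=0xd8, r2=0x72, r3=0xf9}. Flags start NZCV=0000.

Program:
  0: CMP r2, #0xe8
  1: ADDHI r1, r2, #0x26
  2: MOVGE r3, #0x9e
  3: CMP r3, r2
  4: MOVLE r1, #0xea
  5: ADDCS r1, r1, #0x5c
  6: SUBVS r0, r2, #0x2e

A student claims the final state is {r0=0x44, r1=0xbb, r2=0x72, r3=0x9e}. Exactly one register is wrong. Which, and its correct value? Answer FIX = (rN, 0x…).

[0] flags=1001 → (cmp)
[1] flags=1001 HI?F → skip
[2] flags=1001 GE?T → r3=0x9e
[3] flags=0011 → (cmp)
[4] flags=0011 LE?T → r1=0xea
[5] flags=0011 CS?T → r1=0x46
[6] flags=0011 VS?T → r0=0x44

FIX = (r1, 0x46)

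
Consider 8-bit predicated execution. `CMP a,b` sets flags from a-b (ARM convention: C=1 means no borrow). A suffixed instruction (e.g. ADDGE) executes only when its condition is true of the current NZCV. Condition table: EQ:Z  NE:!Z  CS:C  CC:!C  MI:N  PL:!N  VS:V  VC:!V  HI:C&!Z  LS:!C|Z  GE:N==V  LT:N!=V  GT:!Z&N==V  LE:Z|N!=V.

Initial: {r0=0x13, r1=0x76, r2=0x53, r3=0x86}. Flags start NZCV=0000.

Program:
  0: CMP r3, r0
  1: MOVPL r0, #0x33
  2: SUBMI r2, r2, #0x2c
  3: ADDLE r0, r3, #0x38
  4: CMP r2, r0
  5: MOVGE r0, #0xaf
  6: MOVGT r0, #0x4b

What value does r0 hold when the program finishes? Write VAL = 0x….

0: ✓ CMP  NZCV=0011
1: ✓ MOVPL  r0←0x33
2: · SUBMI
3: ✓ ADDLE  r0←0xbe
4: ✓ CMP  NZCV=1001
5: ✓ MOVGE  r0←0xaf
6: ✓ MOVGT  r0←0x4b

VAL = 0x4b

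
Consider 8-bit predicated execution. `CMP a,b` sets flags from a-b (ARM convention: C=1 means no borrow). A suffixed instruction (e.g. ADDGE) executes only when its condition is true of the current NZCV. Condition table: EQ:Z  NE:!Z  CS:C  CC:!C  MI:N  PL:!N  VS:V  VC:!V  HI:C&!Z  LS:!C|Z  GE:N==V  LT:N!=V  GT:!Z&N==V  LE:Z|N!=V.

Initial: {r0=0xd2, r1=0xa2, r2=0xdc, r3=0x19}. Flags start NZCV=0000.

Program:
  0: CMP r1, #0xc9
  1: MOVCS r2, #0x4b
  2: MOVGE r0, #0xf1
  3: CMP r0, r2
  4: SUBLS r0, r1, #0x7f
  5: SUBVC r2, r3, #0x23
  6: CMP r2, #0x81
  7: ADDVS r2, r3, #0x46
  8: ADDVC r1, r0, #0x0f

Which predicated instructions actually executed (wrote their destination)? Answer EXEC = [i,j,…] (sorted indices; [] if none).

EXEC = [4,5,8]

[0] flags=1000 → (cmp)
[1] flags=1000 CS?F → skip
[2] flags=1000 GE?F → skip
[3] flags=1000 → (cmp)
[4] flags=1000 LS?T → r0=0x23
[5] flags=1000 VC?T → r2=0xf6
[6] flags=0010 → (cmp)
[7] flags=0010 VS?F → skip
[8] flags=0010 VC?T → r1=0x32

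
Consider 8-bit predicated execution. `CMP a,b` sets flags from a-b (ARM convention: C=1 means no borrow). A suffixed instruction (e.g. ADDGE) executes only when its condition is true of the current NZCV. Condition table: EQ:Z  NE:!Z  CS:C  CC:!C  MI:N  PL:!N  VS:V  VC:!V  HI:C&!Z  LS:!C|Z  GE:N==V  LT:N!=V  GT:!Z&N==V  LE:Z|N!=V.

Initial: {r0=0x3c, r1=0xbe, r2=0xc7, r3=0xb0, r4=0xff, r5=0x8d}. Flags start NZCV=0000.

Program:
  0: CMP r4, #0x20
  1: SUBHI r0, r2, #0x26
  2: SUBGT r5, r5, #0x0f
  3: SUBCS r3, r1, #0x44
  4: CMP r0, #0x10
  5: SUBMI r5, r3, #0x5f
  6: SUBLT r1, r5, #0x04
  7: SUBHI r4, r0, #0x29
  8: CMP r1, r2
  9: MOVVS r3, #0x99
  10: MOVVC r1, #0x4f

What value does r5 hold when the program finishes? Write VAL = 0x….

VAL = 0x1b

0: ✓ CMP  NZCV=1010
1: ✓ SUBHI  r0←0xa1
2: · SUBGT
3: ✓ SUBCS  r3←0x7a
4: ✓ CMP  NZCV=1010
5: ✓ SUBMI  r5←0x1b
6: ✓ SUBLT  r1←0x17
7: ✓ SUBHI  r4←0x78
8: ✓ CMP  NZCV=0000
9: · MOVVS
10: ✓ MOVVC  r1←0x4f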